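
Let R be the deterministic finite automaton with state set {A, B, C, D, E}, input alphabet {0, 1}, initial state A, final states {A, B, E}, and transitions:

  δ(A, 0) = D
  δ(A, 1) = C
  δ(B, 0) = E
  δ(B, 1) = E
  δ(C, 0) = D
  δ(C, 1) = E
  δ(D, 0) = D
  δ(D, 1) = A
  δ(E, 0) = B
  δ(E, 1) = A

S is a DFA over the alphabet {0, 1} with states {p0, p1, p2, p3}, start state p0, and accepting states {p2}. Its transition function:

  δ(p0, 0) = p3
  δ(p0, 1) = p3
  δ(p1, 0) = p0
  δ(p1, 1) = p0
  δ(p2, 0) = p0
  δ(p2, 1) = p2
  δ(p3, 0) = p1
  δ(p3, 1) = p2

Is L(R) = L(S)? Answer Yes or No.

No

The empty string ε is accepted by R but rejected by S.
So L(R) ≠ L(S).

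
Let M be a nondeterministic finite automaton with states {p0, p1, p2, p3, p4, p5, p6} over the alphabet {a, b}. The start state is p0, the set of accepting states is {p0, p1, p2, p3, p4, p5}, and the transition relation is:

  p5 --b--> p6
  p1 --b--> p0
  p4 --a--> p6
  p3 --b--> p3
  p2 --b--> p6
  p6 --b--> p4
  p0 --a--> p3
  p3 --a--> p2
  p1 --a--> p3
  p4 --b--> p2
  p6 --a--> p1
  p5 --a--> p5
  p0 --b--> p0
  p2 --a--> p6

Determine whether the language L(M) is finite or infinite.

infinite

State p0 is reachable from the start and can reach an accepting state, and it lies on the cycle p0 → p0.
Traversing that cycle any number of times yields accepted strings of unbounded length, so the language is infinite.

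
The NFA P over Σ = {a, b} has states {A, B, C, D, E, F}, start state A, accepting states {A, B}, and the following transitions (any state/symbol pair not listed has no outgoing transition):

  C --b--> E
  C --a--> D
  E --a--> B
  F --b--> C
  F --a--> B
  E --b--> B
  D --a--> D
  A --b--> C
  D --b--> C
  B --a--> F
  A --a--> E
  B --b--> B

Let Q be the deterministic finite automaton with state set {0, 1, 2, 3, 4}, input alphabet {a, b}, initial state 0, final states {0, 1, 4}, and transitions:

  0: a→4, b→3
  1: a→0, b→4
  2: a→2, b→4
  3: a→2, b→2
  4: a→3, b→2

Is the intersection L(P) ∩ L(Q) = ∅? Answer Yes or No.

The empty string ε is accepted by both P and Q.
Hence L(P) ∩ L(Q) ≠ ∅.

No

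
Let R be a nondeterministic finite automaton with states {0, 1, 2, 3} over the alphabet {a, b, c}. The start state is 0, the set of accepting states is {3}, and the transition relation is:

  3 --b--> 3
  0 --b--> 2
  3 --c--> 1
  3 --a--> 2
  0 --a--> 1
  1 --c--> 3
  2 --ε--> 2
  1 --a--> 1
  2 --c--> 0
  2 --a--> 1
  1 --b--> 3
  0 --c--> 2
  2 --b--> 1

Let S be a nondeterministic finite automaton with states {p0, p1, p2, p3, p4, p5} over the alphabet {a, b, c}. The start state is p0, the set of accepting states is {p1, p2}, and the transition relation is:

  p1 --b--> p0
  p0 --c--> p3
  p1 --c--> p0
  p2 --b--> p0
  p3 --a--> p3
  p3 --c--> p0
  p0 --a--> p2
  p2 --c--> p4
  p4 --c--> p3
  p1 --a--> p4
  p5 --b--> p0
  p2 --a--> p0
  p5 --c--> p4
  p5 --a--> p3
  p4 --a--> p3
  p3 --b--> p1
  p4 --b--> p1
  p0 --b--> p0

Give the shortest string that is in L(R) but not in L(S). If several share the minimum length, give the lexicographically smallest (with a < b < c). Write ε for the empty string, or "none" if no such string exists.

The string ab is accepted by R but not by S.
No shorter string lies in the difference, and ab is the lexicographically first length-2 string in L(R) \ L(S).

ab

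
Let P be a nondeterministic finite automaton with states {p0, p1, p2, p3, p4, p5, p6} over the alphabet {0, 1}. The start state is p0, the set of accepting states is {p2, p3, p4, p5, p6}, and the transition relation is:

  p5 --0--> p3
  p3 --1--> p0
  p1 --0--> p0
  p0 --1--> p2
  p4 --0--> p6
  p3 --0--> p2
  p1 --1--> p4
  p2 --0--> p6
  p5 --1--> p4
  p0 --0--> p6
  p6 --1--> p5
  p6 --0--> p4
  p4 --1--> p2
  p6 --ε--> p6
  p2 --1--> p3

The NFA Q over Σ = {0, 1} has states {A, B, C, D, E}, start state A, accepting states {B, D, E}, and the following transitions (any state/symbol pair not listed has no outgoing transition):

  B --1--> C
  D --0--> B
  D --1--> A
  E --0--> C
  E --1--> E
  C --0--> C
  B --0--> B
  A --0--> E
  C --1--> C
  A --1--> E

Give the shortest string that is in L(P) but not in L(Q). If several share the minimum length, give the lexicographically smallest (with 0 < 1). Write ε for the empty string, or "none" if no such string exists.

The string 00 is accepted by P but not by Q.
No shorter string lies in the difference, and 00 is the lexicographically first length-2 string in L(P) \ L(Q).

00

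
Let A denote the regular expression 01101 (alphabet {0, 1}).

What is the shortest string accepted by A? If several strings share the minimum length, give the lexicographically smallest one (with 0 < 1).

01101

By inspection of the expression, no string of length less than 5 matches, and 01101 is the lexicographically first match of length 5.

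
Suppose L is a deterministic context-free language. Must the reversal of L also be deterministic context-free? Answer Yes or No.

No

L = {c bⁿaⁿ : n≥0} ∪ {d b²ⁿaⁿ : n≥0} is a DCFL: the first symbol tells a deterministic PDA whether to pop one or two b's per a. Its reversal Lᴿ = {aⁿbⁿ c : n≥0} ∪ {aⁿb²ⁿ d : n≥0} is not. DCFLs are closed under right quotient by regular languages, and Lᴿ/{c, d} = {aⁿbⁿ : n≥0} ∪ {aⁿb²ⁿ : n≥0} — the standard context-free language accepted by no deterministic PDA (intuitively the machine would have to commit to a b-to-a ratio before the distinguishing marker arrives; formally, a DPDA for it would have a single run on aⁿb²ⁿ, accepting after the prefix aⁿbⁿ and accepting again after n more b's; an ordinary PDA that simulates it on a's and b's and, at any moment when it is accepting, may switch to reading only a fresh letter e while feeding each e to the simulation as a b, would accept aⁱbʲeᵏ (k≥1) exactly when both aⁱbʲ and aⁱbʲ⁺ᵏ are in the language, i.e. its language intersected with the regular set a*b*e⁺ would be exactly {aⁿbⁿeⁿ : n≥1} — impossible, since context-free languages are closed under intersection with regular sets and {aⁿbⁿeⁿ} is not context-free). So Lᴿ cannot be a DCFL.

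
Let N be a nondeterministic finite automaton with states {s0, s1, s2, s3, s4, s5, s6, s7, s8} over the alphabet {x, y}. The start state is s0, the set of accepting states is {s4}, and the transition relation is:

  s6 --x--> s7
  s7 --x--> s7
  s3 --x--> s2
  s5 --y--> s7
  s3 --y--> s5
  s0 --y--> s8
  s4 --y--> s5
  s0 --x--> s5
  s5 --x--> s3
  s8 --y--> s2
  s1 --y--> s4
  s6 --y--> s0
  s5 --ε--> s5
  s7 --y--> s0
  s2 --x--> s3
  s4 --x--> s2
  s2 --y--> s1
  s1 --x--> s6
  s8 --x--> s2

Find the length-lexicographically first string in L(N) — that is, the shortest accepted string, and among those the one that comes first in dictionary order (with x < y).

yxyy

A breadth-first search from s0 reaches an accepting state first via the path s0 → s8 → s2 → s1 → s4 on input yxyy.
No string of length < 4 is accepted (BFS exhausts all shorter strings without reaching an accepting state), and yxyy is the lexicographically least accepting string of length 4.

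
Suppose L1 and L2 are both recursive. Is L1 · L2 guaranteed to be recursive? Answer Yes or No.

For an input of length n, try each of the n+1 split points, running the decider for L₁ on the prefix and the decider for L₂ on the suffix; accept if some split succeeds. Finitely many halting sub-runs, so this decides L₁L₂.
So the recursive languages are closed under concatenation.

Yes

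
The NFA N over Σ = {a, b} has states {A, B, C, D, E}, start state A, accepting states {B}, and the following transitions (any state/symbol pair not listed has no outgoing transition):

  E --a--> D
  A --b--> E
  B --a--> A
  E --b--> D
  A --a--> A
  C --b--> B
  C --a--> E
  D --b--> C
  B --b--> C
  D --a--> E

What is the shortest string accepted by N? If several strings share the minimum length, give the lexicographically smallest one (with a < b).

A breadth-first search from A reaches an accepting state first via the path A → E → D → C → B on input babb.
No string of length < 4 is accepted (BFS exhausts all shorter strings without reaching an accepting state), and babb is the lexicographically least accepting string of length 4.

babb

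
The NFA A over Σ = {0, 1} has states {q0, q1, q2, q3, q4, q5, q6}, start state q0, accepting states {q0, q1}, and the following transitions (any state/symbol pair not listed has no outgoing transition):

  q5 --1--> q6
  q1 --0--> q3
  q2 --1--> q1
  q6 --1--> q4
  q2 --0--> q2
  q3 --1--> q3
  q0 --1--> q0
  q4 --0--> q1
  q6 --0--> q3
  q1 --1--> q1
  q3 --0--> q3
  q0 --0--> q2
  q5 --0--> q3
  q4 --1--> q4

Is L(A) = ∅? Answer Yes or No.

No

The empty string ε is accepted: the run q0 ends in the accepting state q0.
Since at least one string is accepted, L(A) is not empty.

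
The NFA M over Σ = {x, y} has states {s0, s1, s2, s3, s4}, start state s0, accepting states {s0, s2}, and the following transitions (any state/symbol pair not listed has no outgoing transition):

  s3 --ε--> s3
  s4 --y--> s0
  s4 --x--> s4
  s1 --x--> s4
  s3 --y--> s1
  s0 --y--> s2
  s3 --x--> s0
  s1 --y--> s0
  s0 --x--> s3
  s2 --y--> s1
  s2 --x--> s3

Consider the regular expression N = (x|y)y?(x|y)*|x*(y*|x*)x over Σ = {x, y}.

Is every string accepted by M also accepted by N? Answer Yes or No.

No

The empty string ε is in L(M) but not in L(N).
So L(M) ⊄ L(N).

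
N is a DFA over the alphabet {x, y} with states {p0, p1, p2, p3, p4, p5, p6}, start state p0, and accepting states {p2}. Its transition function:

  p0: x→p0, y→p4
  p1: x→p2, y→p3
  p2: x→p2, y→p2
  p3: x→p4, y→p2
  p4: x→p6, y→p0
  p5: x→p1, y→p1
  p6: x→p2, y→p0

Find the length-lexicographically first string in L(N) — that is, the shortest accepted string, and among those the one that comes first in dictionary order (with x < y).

A breadth-first search from p0 reaches an accepting state first via the path p0 → p4 → p6 → p2 on input yxx.
No string of length < 3 is accepted (BFS exhausts all shorter strings without reaching an accepting state), and yxx is the lexicographically least accepting string of length 3.

yxx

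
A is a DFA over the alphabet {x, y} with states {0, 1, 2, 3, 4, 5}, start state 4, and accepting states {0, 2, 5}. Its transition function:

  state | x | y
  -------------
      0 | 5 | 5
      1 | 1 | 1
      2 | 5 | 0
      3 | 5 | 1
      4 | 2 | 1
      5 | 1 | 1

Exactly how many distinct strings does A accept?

5

The useful subgraph on states {0, 2, 4, 5} is acyclic, so L(A) is finite; the longest accepting path visits 4 useful states, giving maximum string length 3.
Counting accepting paths from 4 by length: 1 of length 1, 2 of length 2, 2 of length 3. Total 5.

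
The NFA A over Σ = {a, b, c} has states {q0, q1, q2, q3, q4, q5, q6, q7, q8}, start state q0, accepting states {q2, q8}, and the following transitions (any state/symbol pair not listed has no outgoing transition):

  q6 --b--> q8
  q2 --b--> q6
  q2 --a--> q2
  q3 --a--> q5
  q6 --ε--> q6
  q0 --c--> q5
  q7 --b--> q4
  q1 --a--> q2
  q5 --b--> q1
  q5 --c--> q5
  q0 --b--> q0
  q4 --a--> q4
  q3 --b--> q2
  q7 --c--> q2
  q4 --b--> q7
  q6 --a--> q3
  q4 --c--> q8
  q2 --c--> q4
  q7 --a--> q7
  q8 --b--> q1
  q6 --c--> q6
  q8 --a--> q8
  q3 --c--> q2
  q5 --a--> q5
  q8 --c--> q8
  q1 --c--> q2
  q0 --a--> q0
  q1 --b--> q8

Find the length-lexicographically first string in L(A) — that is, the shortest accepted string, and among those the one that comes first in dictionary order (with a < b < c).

cba

A breadth-first search from q0 reaches an accepting state first via the path q0 → q5 → q1 → q2 on input cba.
No string of length < 3 is accepted (BFS exhausts all shorter strings without reaching an accepting state), and cba is the lexicographically least accepting string of length 3.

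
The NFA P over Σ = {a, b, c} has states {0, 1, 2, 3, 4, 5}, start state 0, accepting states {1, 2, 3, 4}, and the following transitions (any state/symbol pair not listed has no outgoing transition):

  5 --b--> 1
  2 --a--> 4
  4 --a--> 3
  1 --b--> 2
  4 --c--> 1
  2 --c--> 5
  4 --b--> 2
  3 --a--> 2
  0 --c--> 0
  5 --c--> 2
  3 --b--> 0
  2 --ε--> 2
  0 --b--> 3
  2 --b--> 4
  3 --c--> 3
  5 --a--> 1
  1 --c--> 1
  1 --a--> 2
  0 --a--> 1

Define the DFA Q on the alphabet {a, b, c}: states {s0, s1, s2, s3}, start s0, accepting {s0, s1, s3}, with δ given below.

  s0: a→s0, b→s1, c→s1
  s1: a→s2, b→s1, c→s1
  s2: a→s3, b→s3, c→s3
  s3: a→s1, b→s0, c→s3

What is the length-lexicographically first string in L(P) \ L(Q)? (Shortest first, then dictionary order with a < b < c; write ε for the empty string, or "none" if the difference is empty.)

ba

The string ba is accepted by P but not by Q.
No shorter string lies in the difference, and ba is the lexicographically first length-2 string in L(P) \ L(Q).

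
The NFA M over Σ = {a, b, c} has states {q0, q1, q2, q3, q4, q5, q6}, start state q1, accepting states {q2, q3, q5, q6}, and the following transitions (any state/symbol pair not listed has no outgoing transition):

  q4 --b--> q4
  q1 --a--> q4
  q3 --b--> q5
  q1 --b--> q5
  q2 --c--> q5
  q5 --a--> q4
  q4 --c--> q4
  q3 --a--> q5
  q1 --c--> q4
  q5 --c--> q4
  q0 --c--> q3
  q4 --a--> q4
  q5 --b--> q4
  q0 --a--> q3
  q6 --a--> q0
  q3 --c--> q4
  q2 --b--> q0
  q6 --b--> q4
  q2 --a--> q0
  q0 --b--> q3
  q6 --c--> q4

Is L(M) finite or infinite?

The useful states (reachable from q1 and able to reach an accepting state) are {q1, q5}.
Restricted to these states the transition graph has no cycle, so every accepting path has bounded length and L is finite.

finite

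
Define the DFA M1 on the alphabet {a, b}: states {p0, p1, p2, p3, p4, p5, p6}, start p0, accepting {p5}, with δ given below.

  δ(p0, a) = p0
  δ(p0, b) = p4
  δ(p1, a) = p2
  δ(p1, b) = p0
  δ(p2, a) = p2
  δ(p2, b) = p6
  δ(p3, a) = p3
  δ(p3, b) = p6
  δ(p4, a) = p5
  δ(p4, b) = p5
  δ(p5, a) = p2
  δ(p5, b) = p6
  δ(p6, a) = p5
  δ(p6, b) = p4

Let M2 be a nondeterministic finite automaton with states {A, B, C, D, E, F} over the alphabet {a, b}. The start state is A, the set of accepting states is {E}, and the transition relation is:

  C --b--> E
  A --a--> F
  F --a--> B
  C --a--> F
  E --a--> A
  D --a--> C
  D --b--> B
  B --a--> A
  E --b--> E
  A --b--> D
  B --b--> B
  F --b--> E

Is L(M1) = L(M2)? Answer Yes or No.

The string ba is accepted by M1 but rejected by M2.
So L(M1) ≠ L(M2).

No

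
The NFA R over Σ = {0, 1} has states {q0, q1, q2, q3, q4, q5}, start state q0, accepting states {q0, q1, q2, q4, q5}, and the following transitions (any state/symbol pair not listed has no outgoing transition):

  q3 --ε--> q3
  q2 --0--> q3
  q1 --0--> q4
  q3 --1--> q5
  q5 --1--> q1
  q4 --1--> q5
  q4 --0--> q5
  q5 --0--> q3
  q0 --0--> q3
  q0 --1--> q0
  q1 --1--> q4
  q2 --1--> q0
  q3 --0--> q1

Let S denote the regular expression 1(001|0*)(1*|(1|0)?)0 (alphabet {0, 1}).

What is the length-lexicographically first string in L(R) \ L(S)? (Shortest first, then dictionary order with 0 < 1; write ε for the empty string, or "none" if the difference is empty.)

The empty string ε is accepted by R but not by S.
Since ε is the unique shortest string, it is the required witness.

ε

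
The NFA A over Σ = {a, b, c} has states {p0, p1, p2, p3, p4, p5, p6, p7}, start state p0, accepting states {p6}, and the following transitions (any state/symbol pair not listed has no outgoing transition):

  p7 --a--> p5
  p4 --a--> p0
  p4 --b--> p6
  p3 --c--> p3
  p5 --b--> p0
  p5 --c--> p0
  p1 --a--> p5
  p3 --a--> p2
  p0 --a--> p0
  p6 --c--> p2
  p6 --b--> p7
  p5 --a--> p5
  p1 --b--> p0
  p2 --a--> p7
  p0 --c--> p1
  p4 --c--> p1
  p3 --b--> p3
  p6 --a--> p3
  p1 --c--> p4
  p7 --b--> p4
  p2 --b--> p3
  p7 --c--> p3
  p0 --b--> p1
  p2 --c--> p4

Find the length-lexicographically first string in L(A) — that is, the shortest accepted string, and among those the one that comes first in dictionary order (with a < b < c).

bcb

A breadth-first search from p0 reaches an accepting state first via the path p0 → p1 → p4 → p6 on input bcb.
No string of length < 3 is accepted (BFS exhausts all shorter strings without reaching an accepting state), and bcb is the lexicographically least accepting string of length 3.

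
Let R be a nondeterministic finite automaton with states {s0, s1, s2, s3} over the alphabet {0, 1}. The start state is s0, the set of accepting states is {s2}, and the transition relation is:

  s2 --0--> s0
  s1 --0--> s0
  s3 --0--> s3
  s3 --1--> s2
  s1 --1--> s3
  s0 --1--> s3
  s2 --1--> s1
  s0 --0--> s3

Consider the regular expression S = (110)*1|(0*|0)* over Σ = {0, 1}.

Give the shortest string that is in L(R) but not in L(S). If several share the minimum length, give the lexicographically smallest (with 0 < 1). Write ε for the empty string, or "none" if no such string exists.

01

The string 01 is accepted by R but not by S.
No shorter string lies in the difference, and 01 is the lexicographically first length-2 string in L(R) \ L(S).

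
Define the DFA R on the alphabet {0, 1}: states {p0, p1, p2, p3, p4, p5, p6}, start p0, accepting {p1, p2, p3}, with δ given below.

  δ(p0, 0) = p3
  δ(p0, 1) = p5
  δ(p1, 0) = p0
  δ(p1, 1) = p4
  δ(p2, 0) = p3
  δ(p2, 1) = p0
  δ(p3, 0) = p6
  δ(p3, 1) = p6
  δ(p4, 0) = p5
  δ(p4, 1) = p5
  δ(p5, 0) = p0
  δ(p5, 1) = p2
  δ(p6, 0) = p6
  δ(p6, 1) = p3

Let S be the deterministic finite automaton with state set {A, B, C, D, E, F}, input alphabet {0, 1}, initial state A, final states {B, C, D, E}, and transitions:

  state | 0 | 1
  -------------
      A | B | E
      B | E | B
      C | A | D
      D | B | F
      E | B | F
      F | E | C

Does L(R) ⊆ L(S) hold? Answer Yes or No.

The string 11 is in L(R) but not in L(S).
So L(R) ⊄ L(S).

No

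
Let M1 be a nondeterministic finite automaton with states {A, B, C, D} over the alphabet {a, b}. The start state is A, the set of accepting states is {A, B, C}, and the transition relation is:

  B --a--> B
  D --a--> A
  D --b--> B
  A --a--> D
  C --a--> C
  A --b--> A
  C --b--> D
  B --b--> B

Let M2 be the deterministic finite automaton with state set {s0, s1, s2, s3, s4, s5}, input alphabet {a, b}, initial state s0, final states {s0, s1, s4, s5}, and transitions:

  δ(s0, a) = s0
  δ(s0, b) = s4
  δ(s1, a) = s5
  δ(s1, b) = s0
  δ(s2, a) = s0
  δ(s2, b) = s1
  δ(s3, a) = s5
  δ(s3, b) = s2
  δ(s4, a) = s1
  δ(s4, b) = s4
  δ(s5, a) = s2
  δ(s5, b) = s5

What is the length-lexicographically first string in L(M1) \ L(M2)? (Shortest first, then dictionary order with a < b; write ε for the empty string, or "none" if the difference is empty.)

The string abaaa is accepted by M1 but not by M2.
No shorter string lies in the difference, and abaaa is the lexicographically first length-5 string in L(M1) \ L(M2).

abaaa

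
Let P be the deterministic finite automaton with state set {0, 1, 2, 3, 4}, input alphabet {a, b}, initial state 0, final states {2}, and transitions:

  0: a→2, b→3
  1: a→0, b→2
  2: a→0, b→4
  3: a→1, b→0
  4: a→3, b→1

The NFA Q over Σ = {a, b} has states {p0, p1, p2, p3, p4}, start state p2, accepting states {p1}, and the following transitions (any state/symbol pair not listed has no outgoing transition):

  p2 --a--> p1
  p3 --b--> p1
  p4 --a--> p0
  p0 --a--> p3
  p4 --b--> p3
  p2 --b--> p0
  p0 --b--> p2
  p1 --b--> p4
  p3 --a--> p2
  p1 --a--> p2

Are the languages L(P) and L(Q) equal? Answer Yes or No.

Exploring the product automaton P × Q from the start pair (0, p2), following both machines on each input symbol, reaches 5 state pairs: (0, p2), (2, p1), (3, p0), (4, p4), (1, p3).
P accepts in {2} and Q accepts in {p1}. In every reachable pair the two components are either both accepting — (2, p1) — or both non-accepting, so no string is accepted by exactly one of the machines: L(P) \ L(Q) and L(Q) \ L(P) are both empty.
Hence every string is accepted by P iff it is accepted by Q, and the two languages coincide.

Yes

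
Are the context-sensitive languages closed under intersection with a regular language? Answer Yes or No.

Every regular language is context-sensitive, and context-sensitive languages are closed under intersection (an LBA runs the DFA check and then the LBA for L on the same linear tape).
So the context-sensitive languages are closed under intersection with a regular language.

Yes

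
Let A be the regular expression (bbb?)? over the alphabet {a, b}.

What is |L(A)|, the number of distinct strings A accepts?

3

The expression has no Kleene star, so L(A) is finite. Expanding the alternatives gives {ε, bb, bbb}.
That is 1 of length 0, 1 of length 2, 1 of length 3: 3 strings in all.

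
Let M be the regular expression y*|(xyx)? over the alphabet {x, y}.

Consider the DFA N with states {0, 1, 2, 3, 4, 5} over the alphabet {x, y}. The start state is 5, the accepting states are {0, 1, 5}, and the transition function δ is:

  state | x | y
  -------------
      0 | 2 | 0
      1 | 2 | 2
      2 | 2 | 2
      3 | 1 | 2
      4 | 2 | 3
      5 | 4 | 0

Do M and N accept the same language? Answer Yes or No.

Yes

Converting the expression M to a DFA (subset construction, then merging equivalent states) gives the minimal DFA with states {m0, m1, m2, m3, m4, m5}, start state m0, accepting states {m0, m2, m5} and transitions m0: x→m1, y→m2; m1: x→m3, y→m4; m2: x→m3, y→m2; m3: x→m3, y→m3; m4: x→m5, y→m3; m5: x→m3, y→m3.
Exploring the product automaton M × N from the start pair (m0, 5), following both machines on each input symbol, reaches 6 state pairs: (m0, 5), (m1, 4), (m2, 0), (m3, 2), (m4, 3), (m5, 1).
M accepts in {m0, m2, m5} and N accepts in {0, 1, 5}. In every reachable pair the two components are either both accepting — (m0, 5), (m2, 0), (m5, 1) — or both non-accepting, so no string is accepted by exactly one of the machines: L(M) \ L(N) and L(N) \ L(M) are both empty.
Hence every string is accepted by M iff it is accepted by N, and the two languages coincide.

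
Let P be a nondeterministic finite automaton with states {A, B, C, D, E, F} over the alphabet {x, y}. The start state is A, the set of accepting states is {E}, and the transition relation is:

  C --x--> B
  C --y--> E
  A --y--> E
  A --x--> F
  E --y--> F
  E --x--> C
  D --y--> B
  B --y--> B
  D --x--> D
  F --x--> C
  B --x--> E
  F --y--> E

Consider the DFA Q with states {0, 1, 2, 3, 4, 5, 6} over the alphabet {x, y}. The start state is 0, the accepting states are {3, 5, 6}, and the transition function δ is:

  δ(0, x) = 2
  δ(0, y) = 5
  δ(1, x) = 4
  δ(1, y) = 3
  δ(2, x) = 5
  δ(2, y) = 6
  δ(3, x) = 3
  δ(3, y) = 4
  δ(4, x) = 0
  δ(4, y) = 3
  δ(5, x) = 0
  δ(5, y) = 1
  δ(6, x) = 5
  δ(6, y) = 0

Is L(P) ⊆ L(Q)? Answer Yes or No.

No

The string xxy is in L(P) but not in L(Q).
So L(P) ⊄ L(Q).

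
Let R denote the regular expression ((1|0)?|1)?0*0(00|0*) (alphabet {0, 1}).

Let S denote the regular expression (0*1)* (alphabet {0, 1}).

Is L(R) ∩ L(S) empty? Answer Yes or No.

Converting the expression R to a DFA (subset construction, then merging equivalent states) gives the minimal DFA with states {r0, r1, r2, r3}, start state r0, accepting states {r1} and transitions r0: 0→r1, 1→r2; r1: 0→r1, 1→r3; r2: 0→r1, 1→r3; r3: 0→r3, 1→r3.
Converting the expression S to a DFA (subset construction, then merging equivalent states) gives the minimal DFA with states {s0, s1}, start state s0, accepting states {s0} and transitions s0: 0→s1, 1→s0; s1: 0→s1, 1→s0.
Exploring the product automaton R × S from the start pair (r0, s0), following both machines on each input symbol, reaches 5 state pairs: (r0, s0), (r1, s1), (r2, s0), (r3, s0), (r3, s1).
R accepts in {r1} and S accepts in {s0}; no reachable pair has both components accepting, so no string drives both machines to acceptance simultaneously and L(R) ∩ L(S) = ∅.
So no string is accepted by both, and the intersection is empty.

Yes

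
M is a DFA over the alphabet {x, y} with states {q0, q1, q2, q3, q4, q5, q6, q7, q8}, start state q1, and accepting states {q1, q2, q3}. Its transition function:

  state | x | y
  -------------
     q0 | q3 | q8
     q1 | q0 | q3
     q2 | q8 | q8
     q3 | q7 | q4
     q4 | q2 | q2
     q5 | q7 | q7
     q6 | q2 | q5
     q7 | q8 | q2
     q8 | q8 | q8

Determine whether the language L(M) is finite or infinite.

The useful states (reachable from q1 and able to reach an accepting state) are {q0, q1, q2, q3, q4, q7}.
Restricted to these states the transition graph has no cycle, so every accepting path has bounded length and L is finite.

finite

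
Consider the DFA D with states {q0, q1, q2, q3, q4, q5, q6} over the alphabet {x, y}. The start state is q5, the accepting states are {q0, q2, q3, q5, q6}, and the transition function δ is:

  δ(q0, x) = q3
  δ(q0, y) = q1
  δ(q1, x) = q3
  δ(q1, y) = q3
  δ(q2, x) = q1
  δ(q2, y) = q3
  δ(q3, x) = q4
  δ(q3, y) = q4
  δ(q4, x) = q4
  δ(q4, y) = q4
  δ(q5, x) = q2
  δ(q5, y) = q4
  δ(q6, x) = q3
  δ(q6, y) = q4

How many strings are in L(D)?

5

The useful subgraph on states {q1, q2, q3, q5} is acyclic, so L(D) is finite; the longest accepting path visits 4 useful states, giving maximum string length 3.
Counting accepting paths from q5 by length: 1 of length 0, 1 of length 1, 1 of length 2, 2 of length 3. Total 5.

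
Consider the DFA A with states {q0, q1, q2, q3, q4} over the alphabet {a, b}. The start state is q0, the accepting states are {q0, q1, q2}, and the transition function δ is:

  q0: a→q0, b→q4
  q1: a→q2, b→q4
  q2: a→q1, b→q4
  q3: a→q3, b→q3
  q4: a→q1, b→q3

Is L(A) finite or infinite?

State q0 is reachable from the start and can reach an accepting state, and it lies on the cycle q0 → q0.
Traversing that cycle any number of times yields accepted strings of unbounded length, so the language is infinite.

infinite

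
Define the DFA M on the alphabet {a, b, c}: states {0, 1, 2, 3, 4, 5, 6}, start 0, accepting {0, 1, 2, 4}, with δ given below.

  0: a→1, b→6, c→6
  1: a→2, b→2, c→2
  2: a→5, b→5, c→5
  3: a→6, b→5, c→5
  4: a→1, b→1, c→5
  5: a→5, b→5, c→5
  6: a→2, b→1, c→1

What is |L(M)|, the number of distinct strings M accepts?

23

The useful subgraph on states {0, 1, 2, 6} is acyclic, so L(M) is finite; the longest accepting path visits 4 useful states, giving maximum string length 3.
Counting accepting paths from 0 by length: 1 of length 0, 1 of length 1, 9 of length 2, 12 of length 3. Total 23.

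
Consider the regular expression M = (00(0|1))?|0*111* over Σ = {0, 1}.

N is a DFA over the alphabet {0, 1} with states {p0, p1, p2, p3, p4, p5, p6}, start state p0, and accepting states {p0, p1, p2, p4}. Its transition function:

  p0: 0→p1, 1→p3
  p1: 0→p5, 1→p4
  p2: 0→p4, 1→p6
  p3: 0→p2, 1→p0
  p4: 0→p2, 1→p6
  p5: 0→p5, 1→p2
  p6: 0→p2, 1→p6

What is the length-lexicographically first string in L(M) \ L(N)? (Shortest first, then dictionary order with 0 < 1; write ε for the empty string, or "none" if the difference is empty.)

000

The string 000 is accepted by M but not by N.
No shorter string lies in the difference, and 000 is the lexicographically first length-3 string in L(M) \ L(N).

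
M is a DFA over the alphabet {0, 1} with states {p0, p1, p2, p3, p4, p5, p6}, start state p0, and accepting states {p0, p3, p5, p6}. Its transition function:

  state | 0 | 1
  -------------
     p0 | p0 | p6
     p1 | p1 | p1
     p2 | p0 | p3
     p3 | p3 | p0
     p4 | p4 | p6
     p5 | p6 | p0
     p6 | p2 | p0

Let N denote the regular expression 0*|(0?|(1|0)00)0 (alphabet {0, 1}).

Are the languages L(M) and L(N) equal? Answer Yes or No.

No

The string 1 is accepted by M but rejected by N.
So L(M) ≠ L(N).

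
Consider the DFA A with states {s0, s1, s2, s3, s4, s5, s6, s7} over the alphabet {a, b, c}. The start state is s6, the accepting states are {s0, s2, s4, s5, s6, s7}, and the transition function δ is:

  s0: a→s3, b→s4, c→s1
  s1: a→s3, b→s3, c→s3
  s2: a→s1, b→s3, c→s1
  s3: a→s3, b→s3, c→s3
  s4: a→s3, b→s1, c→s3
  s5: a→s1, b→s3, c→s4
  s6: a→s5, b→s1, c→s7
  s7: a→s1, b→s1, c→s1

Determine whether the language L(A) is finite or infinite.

finite

The useful states (reachable from s6 and able to reach an accepting state) are {s4, s5, s6, s7}.
Restricted to these states the transition graph has no cycle, so every accepting path has bounded length and L is finite.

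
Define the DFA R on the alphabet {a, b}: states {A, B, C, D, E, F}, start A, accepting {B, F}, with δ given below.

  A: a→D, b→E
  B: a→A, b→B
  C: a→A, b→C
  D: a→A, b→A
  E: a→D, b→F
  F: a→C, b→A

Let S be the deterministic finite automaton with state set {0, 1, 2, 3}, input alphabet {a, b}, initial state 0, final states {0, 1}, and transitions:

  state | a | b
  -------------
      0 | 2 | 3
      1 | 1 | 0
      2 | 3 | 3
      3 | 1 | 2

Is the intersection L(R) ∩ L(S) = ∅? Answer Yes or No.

Yes

Exploring the product automaton R × S from the start pair (A, 0), following both machines on each input symbol, reaches 16 state pairs: (A, 0), (D, 2), (E, 3), (A, 3), (D, 1), (F, 2), (E, 2), (A, 1), (C, 3), (D, 3), (F, 3), (E, 0), (C, 2), (A, 2), (C, 1), (C, 0).
R accepts in {B, F} and S accepts in {0, 1}; no reachable pair has both components accepting, so no string drives both machines to acceptance simultaneously and L(R) ∩ L(S) = ∅.
So no string is accepted by both, and the intersection is empty.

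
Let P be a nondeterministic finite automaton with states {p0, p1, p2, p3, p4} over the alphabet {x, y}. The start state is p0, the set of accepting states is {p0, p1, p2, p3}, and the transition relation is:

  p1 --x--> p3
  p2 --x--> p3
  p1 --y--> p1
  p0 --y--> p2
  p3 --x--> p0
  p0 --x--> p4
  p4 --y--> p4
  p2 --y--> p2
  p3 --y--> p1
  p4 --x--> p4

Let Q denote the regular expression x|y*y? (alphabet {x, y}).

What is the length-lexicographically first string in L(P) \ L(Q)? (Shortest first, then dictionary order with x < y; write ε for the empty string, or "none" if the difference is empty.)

yx

The string yx is accepted by P but not by Q.
No shorter string lies in the difference, and yx is the lexicographically first length-2 string in L(P) \ L(Q).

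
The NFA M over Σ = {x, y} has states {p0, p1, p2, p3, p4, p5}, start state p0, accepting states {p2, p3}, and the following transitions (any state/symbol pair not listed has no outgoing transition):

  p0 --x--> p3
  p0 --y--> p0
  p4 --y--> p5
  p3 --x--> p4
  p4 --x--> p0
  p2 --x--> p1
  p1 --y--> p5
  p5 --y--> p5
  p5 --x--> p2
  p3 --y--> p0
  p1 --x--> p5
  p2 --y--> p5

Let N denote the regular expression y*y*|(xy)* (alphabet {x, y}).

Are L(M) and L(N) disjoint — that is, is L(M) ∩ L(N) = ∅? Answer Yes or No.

Yes

Converting the expression N to a DFA (subset construction, then merging equivalent states) gives the minimal DFA with states {n0, n1, n2, n3, n4}, start state n0, accepting states {n0, n2, n4} and transitions n0: x→n1, y→n2; n1: x→n3, y→n4; n2: x→n3, y→n2; n3: x→n3, y→n3; n4: x→n1, y→n3.
Exploring the product automaton M × N from the start pair (p0, n0), following both machines on each input symbol, reaches 10 state pairs: (p0, n0), (p3, n1), (p0, n2), (p4, n3), (p0, n4), (p3, n3), (p0, n3), (p5, n3), (p2, n3), (p1, n3).
M accepts in {p2, p3} and N accepts in {n0, n2, n4}; no reachable pair has both components accepting, so no string drives both machines to acceptance simultaneously and L(M) ∩ L(N) = ∅.
So no string is accepted by both, and the intersection is empty.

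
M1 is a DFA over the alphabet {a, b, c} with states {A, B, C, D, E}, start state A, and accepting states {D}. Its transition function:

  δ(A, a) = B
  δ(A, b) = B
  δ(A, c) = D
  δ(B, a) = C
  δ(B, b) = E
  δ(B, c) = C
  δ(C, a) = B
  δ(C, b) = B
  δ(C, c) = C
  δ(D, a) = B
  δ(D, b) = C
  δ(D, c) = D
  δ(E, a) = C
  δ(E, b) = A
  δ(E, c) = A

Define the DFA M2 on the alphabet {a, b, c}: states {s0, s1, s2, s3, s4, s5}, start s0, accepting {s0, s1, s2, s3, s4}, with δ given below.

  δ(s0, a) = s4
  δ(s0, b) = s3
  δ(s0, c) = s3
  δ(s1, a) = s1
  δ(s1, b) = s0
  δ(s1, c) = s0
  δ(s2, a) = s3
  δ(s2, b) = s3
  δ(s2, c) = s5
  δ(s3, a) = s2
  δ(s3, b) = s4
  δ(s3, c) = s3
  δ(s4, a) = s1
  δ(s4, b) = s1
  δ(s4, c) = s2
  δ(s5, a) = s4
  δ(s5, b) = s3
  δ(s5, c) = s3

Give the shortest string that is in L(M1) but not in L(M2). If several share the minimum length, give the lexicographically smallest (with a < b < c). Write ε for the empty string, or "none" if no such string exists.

The string bbcc is accepted by M1 but not by M2.
No shorter string lies in the difference, and bbcc is the lexicographically first length-4 string in L(M1) \ L(M2).

bbcc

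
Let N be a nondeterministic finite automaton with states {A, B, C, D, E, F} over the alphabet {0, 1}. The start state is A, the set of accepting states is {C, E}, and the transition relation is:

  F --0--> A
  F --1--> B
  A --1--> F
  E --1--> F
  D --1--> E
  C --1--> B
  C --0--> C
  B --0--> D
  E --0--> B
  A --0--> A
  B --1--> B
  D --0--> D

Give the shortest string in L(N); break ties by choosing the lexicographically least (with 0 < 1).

1101

A breadth-first search from A reaches an accepting state first via the path A → F → B → D → E on input 1101.
No string of length < 4 is accepted (BFS exhausts all shorter strings without reaching an accepting state), and 1101 is the lexicographically least accepting string of length 4.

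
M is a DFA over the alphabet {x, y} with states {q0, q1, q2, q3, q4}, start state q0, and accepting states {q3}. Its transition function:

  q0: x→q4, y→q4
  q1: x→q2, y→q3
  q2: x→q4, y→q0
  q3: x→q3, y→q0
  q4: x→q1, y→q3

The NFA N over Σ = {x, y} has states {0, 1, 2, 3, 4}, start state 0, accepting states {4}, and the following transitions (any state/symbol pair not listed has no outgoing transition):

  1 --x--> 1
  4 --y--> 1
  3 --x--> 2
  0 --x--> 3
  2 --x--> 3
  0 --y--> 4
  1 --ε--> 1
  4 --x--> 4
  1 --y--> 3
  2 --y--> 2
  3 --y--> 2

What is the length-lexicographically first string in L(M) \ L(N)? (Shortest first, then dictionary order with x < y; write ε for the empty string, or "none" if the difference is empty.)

The string xy is accepted by M but not by N.
No shorter string lies in the difference, and xy is the lexicographically first length-2 string in L(M) \ L(N).

xy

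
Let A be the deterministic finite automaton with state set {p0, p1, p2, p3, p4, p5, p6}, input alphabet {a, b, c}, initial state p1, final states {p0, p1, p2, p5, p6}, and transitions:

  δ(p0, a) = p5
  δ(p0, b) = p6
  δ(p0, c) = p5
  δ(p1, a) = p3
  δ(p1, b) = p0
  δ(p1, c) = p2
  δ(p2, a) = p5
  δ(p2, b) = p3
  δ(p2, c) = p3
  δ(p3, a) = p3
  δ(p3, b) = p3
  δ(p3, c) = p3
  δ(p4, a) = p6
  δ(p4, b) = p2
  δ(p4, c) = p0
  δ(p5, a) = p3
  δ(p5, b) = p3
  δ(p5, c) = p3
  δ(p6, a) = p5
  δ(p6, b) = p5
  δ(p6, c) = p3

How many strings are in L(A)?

The useful subgraph on states {p0, p1, p2, p5, p6} is acyclic, so L(A) is finite; the longest accepting path visits 4 useful states, giving maximum string length 3.
Counting accepting paths from p1 by length: 1 of length 0, 2 of length 1, 4 of length 2, 2 of length 3. Total 9.

9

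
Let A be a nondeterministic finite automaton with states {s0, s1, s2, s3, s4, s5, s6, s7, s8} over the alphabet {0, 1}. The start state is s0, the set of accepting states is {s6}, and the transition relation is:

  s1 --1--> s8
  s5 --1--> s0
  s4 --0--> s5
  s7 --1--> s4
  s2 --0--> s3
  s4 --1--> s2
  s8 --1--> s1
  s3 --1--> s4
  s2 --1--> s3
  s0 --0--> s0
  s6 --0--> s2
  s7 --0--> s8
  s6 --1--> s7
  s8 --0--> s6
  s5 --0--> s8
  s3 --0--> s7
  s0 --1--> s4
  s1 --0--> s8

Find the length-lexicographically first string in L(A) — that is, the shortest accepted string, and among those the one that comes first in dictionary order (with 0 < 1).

1000

A breadth-first search from s0 reaches an accepting state first via the path s0 → s4 → s5 → s8 → s6 on input 1000.
No string of length < 4 is accepted (BFS exhausts all shorter strings without reaching an accepting state), and 1000 is the lexicographically least accepting string of length 4.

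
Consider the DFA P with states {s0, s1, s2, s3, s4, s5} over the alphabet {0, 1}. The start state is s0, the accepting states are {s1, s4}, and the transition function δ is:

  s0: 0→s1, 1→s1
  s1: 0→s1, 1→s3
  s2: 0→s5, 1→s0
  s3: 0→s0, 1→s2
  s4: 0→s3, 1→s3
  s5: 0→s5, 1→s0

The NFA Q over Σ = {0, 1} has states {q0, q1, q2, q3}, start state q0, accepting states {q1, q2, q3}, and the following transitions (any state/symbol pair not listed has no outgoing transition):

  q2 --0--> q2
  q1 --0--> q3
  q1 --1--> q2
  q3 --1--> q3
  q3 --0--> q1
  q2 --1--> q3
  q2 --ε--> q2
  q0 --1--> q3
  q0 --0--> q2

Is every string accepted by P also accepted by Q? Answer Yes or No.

Exploring the product automaton P × Q from the start pair (s0, q0), following both machines on each input symbol, reaches 12 state pairs: (s0, q0), (s1, q2), (s1, q3), (s3, q3), (s1, q1), (s0, q1), (s2, q3), (s3, q2), (s5, q1), (s0, q3), (s0, q2), (s5, q3).
P accepts in {s1, s4} and Q accepts in {q1, q2, q3}. The reachable pairs whose P-component is accepting are (s1, q2), (s1, q3), (s1, q1); in each of them the Q-component is accepting too, so the product for L(P) \ L(Q) (P-component accepting, Q-component rejecting) has no reachable accepting pair and the difference is empty.
Hence every string in L(P) is also in L(Q).

Yes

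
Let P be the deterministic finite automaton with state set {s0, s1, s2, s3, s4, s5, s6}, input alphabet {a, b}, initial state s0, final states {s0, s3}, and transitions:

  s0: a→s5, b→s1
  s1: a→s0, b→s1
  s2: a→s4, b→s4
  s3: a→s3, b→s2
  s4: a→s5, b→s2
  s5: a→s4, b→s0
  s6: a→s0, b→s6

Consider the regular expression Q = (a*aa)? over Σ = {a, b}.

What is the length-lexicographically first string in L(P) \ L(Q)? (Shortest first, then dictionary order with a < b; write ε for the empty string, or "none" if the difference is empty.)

The string ab is accepted by P but not by Q.
No shorter string lies in the difference, and ab is the lexicographically first length-2 string in L(P) \ L(Q).

ab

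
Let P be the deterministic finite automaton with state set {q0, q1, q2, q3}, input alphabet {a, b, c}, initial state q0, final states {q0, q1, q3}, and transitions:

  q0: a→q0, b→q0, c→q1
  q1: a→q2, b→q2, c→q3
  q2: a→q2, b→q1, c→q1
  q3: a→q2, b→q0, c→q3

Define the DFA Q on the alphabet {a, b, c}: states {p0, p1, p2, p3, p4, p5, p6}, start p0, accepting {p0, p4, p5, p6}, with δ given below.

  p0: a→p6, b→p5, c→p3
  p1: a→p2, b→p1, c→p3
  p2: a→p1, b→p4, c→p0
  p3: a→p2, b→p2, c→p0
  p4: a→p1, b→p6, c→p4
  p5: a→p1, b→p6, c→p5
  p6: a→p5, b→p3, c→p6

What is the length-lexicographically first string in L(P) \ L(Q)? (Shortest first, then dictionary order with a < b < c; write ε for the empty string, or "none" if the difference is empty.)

c

The string c is accepted by P but not by Q.
No shorter string lies in the difference, and c is the lexicographically first length-1 string in L(P) \ L(Q).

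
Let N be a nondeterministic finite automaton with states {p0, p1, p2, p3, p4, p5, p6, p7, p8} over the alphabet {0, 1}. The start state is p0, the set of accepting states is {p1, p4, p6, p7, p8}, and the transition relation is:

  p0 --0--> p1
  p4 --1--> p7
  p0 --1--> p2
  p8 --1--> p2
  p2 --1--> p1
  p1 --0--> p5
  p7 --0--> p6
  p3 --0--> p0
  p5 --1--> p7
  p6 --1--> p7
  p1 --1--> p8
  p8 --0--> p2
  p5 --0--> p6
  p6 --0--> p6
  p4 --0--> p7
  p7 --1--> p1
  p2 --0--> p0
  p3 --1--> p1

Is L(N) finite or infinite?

State p0 is reachable from the start and can reach an accepting state, and it lies on the cycle p0 → p1 → p8 → p2 → p0.
Traversing that cycle any number of times yields accepted strings of unbounded length, so the language is infinite.

infinite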